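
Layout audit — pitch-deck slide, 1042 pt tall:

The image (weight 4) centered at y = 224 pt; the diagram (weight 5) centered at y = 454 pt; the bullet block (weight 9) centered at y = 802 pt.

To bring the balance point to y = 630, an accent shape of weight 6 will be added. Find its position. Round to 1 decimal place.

y ≈ 789.3

New total weight: (4 + 5 + 9) + 6 = 24.
y: need Σw·y = 24·630 = 15120. Existing = 4·224 + 5·454 + 9·802 = 10384. Remainder 4736 / 6 ≈ 789.33.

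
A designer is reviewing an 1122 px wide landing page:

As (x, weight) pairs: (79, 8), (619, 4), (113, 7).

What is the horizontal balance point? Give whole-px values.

Total weight = 8 + 4 + 7 = 19.
x: (8·79 + 4·619 + 7·113) / 19 = 3899 / 19 ≈ 205.21

x ≈ 205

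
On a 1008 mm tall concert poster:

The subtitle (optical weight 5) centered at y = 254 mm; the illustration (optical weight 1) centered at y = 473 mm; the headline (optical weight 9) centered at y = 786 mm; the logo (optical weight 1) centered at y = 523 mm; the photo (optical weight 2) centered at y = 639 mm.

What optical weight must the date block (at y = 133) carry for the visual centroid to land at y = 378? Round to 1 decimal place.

Existing Σw = 18 (5 + 1 + 9 + 1 + 2); existing moment 5·254 + 1·473 + 9·786 + 1·523 + 2·639 = 10618.
Set Σw·y/Σw = 378: (10618 + 133w) = 378·(18 + w).
Rearranging, w·(133 − 378) = 378·18 − 10618 = -3814, so w ≈ -3814/-245 = 15.57.

w ≈ 15.6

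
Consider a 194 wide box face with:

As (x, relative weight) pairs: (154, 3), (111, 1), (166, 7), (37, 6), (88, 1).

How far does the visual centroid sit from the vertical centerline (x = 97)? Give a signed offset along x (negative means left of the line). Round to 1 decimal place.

Σw = 3 + 1 + 7 + 6 + 1 = 18.
x: (3·154 + 1·111 + 7·166 + 6·37 + 1·88) / 18 = 2045 / 18 ≈ 113.61
Offset from x = 97: 113.61 − 97 ≈ 16.61.

≈ 16.6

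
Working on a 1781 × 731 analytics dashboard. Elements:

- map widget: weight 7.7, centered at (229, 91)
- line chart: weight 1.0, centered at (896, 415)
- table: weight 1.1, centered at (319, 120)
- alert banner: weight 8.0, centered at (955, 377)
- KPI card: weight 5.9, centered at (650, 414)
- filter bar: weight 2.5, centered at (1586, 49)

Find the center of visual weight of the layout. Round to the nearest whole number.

Weights sum to 7.7 + 1.0 + 1.1 + 8.0 + 5.9 + 2.5 = 26.2.
x-moment: 7.7·229 + 1.0·896 + 1.1·319 + 8.0·955 + 5.9·650 + 2.5·1586 = 18450.2; centroid 18450.2/26.2 ≈ 704.21.
y-moment: 7.7·91 + 1.0·415 + 1.1·120 + 8.0·377 + 5.9·414 + 2.5·49 = 6828.8; centroid 6828.8/26.2 ≈ 260.64.

(704, 261)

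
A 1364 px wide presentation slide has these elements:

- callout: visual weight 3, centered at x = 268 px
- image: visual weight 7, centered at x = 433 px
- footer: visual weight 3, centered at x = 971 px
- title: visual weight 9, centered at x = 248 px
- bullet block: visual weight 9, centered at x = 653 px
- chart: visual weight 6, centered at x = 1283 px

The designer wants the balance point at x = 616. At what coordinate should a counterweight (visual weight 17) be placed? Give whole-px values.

After adding the counterweight, total weight = 3 + 7 + 3 + 9 + 9 + 6 + 17 = 54.
Along x: (22555 + 17·x) / 54 = 616 (existing moment 3·268 + 7·433 + 3·971 + 9·248 + 9·653 + 6·1283 = 22555) ⇒ x = (33264 − 22555) / 17 ≈ 629.94.

x ≈ 630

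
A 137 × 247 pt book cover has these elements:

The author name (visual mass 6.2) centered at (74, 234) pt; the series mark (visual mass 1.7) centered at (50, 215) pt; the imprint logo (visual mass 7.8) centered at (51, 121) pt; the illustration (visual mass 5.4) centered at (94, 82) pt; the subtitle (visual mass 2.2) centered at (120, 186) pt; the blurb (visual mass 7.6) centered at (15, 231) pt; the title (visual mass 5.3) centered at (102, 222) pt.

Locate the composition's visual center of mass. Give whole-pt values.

(65, 181)

Σw = 6.2 + 1.7 + 7.8 + 5.4 + 2.2 + 7.6 + 5.3 = 36.2.
Σw·x = 6.2·74 + 1.7·50 + 7.8·51 + 5.4·94 + 2.2·120 + 7.6·15 + 5.3·102 = 2367.8, so x̄ = 2367.8/36.2 ≈ 65.41.
Σw·y = 6.2·234 + 1.7·215 + 7.8·121 + 5.4·82 + 2.2·186 + 7.6·231 + 5.3·222 = 6544.3, so ȳ = 6544.3/36.2 ≈ 180.78.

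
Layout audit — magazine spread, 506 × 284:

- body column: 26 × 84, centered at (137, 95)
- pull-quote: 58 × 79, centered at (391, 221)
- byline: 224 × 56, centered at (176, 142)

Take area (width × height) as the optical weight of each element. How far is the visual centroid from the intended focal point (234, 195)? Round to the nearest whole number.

≈ 41

Taking area as weight: body column 26·84 = 2184, pull-quote 58·79 = 4582, byline 224·56 = 12544. Sum 19310.
Σw·x = 2184·137 + 4582·391 + 12544·176 = 4298514, so x̄ = 4298514/19310 ≈ 222.61.
Σw·y = 2184·95 + 4582·221 + 12544·142 = 3001350, so ȳ = 3001350/19310 ≈ 155.43.
Relative to (234, 195): Δ = (-11.39, -39.57); |Δ| = √(-11.39² + -39.57²) ≈ 41.18.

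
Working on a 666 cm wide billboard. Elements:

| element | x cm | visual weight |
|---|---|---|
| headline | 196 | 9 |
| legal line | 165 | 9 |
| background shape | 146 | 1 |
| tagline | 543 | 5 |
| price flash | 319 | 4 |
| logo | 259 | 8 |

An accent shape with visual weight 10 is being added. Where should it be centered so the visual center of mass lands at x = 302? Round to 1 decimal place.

x ≈ 443.4

After adding the accent shape, total weight = 9 + 9 + 1 + 5 + 4 + 8 + 10 = 46.
x: need Σw·x = 46·302 = 13892. Existing = 9·196 + 9·165 + 1·146 + 5·543 + 4·319 + 8·259 = 9458. Remainder 4434 / 10 ≈ 443.40.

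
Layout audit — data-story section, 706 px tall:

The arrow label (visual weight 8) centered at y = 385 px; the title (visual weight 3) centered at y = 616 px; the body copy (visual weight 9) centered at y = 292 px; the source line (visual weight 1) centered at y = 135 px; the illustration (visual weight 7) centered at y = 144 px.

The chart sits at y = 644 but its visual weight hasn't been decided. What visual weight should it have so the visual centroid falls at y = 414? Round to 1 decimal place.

Fixed elements: Σw = 8 + 3 + 9 + 1 + 7 = 28, Σw·y = 8·385 + 3·616 + 9·292 + 1·135 + 7·144 = 8699.
Balance at y = 414 requires (8699 + w·644) / (28 + w) = 414.
Solving: w = (414·28 − 8699) / (644 − 414) = 2893 / 230 ≈ 12.58.

w ≈ 12.6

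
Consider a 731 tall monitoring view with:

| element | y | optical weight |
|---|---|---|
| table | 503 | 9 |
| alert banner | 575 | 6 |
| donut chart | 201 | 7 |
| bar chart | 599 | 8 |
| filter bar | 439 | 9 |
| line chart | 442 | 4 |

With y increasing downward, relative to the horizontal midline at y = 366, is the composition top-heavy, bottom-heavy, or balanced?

Σw = 9 + 6 + 7 + 8 + 9 + 4 = 43.
y: (9·503 + 6·575 + 7·201 + 8·599 + 9·439 + 4·442) / 43 = 19895 / 43 ≈ 462.67
462.7 lies below (larger y than) the midline 366, so the layout is bottom-heavy.

bottom-heavy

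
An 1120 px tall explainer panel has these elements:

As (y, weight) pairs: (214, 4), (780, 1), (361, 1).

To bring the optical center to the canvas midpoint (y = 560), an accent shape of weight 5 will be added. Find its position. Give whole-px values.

y ≈ 833

With the accent shape, Σw becomes 4 + 1 + 1 + 5 = 11.
y: need Σw·y = 11·560 = 6160. Existing = 4·214 + 1·780 + 1·361 = 1997. Remainder 4163 / 5 ≈ 832.60.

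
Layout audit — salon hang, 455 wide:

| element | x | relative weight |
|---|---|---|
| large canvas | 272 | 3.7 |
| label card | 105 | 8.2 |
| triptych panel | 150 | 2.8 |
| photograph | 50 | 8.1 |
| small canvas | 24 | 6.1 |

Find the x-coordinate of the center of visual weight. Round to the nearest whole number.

Σw = 3.7 + 8.2 + 2.8 + 8.1 + 6.1 = 28.9.
x: (3.7·272 + 8.2·105 + 2.8·150 + 8.1·50 + 6.1·24) / 28.9 = 2838.8 / 28.9 ≈ 98.23

x ≈ 98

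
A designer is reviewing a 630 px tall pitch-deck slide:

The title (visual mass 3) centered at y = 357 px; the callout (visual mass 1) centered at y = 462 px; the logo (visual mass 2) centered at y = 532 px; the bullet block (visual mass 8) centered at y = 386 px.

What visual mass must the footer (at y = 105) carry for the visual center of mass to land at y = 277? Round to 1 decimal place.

Fixed elements: Σw = 3 + 1 + 2 + 8 = 14, Σw·y = 3·357 + 1·462 + 2·532 + 8·386 = 5685.
For the centroid to hit 277: (5685 + w·105) / (14 + w) = 277.
Solving: w = (277·14 − 5685) / (105 − 277) = -1807 / -172 ≈ 10.51.

w ≈ 10.5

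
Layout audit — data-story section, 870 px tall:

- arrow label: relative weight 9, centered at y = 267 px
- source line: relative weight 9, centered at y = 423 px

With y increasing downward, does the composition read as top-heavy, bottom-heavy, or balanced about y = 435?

top-heavy

Total weight = 9 + 9 = 18.
Σw·y = 9·267 + 9·423 = 6210, so ȳ = 6210/18 ≈ 345.00.
345.0 lies above (smaller y than) the midline 435, so the layout is top-heavy.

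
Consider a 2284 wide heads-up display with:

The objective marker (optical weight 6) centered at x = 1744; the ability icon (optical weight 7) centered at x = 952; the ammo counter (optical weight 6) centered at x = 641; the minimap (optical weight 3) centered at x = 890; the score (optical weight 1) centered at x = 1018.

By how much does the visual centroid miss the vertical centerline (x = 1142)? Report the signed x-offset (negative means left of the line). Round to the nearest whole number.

Weights sum to 6 + 7 + 6 + 3 + 1 = 23.
x: (6·1744 + 7·952 + 6·641 + 3·890 + 1·1018) / 23 = 24662 / 23 ≈ 1072.26
Offset from x = 1142: 1072.26 − 1142 ≈ -69.74.

≈ -70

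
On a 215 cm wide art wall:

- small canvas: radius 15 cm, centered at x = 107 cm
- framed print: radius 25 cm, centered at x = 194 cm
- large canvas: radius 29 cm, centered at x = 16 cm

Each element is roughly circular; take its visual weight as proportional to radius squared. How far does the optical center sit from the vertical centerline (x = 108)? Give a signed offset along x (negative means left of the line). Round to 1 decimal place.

r² weights: small canvas 15² = 225, framed print 25² = 625, large canvas 29² = 841. Total = 1691.
Σw·x = 225·107 + 625·194 + 841·16 = 158781, so x̄ = 158781/1691 ≈ 93.90.
Against x = 108, that's 93.90 − 108 = -14.10.

≈ -14.1 cm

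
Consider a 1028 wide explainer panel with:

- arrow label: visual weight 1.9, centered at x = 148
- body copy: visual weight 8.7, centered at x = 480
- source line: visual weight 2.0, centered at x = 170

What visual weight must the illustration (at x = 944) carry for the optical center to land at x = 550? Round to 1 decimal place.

Existing Σw = 12.6 (1.9 + 8.7 + 2.0); existing moment 1.9·148 + 8.7·480 + 2.0·170 = 4797.2.
Balance at x = 550 requires (4797.2 + w·944) / (12.6 + w) = 550.
So w = (550·12.6 − 4797.2)/(944 − 550) = 2132.8/394 ≈ 5.41.

w ≈ 5.4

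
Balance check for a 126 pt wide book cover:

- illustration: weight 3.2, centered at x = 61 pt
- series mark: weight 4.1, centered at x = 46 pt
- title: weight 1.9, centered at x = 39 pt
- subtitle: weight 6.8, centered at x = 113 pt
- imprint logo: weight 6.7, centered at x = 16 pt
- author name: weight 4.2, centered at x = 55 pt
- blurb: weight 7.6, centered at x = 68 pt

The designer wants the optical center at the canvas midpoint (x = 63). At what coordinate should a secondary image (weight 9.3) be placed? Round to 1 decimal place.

x ≈ 72.9

After adding the secondary image, total weight = 3.2 + 4.1 + 1.9 + 6.8 + 6.7 + 4.2 + 7.6 + 9.3 = 43.8.
x: target moment 43.8×63 = 2759.4; current 3.2·61 + 4.1·46 + 1.9·39 + 6.8·113 + 6.7·16 + 4.2·55 + 7.6·68 = 2081.3; the secondary image supplies 678.1, so x = 678.1/9.3 ≈ 72.91.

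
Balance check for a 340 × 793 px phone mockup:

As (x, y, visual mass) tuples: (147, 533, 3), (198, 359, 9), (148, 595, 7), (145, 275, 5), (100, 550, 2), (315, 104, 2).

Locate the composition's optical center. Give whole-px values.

Σw = 3 + 9 + 7 + 5 + 2 + 2 = 28.
x: moment 4814 / weight 28 ≈ 171.93
Σw·y = 11678; ȳ = 11678/28 ≈ 417.07.

(172, 417)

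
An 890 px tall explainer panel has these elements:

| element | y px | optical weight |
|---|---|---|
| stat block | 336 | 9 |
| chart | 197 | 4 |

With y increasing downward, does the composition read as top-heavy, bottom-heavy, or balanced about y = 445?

Σw = 9 + 4 = 13.
y: (9·336 + 4·197) / 13 = 3812 / 13 ≈ 293.23
293.2 vs midline 445 → top-heavy.

top-heavy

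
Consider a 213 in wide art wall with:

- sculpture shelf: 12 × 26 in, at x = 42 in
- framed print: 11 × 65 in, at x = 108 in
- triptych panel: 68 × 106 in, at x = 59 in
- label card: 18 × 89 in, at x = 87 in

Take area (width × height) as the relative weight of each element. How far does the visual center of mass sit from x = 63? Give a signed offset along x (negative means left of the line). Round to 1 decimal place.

Areas: sculpture shelf 12·26 = 312, framed print 11·65 = 715, triptych panel 68·106 = 7208, label card 18·89 = 1602. Total weight = 9837.
x: (312·42 + 715·108 + 7208·59 + 1602·87) / 9837 = 654970 / 9837 ≈ 66.58
Against x = 63, that's 66.58 − 63 = 3.58.

≈ 3.6 in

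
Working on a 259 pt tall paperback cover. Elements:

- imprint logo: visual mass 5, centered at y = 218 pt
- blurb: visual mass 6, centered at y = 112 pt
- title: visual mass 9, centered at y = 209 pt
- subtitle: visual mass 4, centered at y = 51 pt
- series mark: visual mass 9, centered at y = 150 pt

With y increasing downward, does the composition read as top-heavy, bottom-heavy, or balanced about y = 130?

Total weight = 5 + 6 + 9 + 4 + 9 = 33.
Σw·y = 5·218 + 6·112 + 9·209 + 4·51 + 9·150 = 5197, so ȳ = 5197/33 ≈ 157.48.
Since 157.5 is below (larger y than) 130, the composition reads bottom-heavy.

bottom-heavy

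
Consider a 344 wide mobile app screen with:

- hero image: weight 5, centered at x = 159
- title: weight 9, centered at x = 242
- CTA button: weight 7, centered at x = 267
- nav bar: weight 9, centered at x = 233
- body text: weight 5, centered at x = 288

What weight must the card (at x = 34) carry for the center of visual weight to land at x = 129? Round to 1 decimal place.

w ≈ 40.7

Known weights sum to 5 + 9 + 7 + 9 + 5 = 35; their moment is 5·159 + 9·242 + 7·267 + 9·233 + 5·288 = 8379.
Set Σw·x/Σw = 129: (8379 + 34w) = 129·(35 + w).
Solving: w = (129·35 − 8379) / (34 − 129) = -3864 / -95 ≈ 40.67.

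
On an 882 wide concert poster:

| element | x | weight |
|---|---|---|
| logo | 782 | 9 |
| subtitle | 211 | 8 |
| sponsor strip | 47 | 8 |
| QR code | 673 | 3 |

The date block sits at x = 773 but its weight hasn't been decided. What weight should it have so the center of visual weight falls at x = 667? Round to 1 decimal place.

Fixed elements: Σw = 9 + 8 + 8 + 3 = 28, Σw·x = 9·782 + 8·211 + 8·47 + 3·673 = 11121.
For the centroid to hit 667: (11121 + w·773) / (28 + w) = 667.
Solving: w = (667·28 − 11121) / (773 − 667) = 7555 / 106 ≈ 71.27.

w ≈ 71.3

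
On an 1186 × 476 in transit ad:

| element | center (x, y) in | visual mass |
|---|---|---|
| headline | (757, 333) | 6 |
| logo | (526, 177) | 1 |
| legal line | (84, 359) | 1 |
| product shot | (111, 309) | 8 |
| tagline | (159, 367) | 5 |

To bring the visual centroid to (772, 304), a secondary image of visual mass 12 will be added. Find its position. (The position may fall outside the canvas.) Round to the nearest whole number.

After adding the secondary image, total weight = 6 + 1 + 1 + 8 + 5 + 12 = 33.
x: target moment 33×772 = 25476; current 6·757 + 1·526 + 1·84 + 8·111 + 5·159 = 6835; the secondary image supplies 18641, so x = 18641/12 ≈ 1553.42.
y: target moment 33×304 = 10032; current 6·333 + 1·177 + 1·359 + 8·309 + 5·367 = 6841; the secondary image supplies 3191, so y = 3191/12 ≈ 265.92.

(1553, 266)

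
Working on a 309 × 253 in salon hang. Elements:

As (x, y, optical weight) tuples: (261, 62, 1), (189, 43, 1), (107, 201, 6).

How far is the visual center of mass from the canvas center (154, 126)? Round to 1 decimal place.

Total weight = 1 + 1 + 6 = 8.
Σw·x = 1·261 + 1·189 + 6·107 = 1092, so x̄ = 1092/8 ≈ 136.50.
Σw·y = 1·62 + 1·43 + 6·201 = 1311, so ȳ = 1311/8 ≈ 163.88.
From (154, 126): dx = -17.50, dy = 37.88, so the distance is √(dx²+dy²) ≈ 41.72.

≈ 41.7 in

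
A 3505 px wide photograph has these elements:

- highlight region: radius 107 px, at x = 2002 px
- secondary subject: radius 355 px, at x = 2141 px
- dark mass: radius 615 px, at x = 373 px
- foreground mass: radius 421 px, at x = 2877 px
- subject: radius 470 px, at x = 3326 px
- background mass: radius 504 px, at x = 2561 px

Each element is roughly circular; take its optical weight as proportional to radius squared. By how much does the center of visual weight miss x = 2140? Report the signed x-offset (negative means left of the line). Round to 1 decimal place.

≈ -145.8 px

r² weights: highlight region 107² = 11449, secondary subject 355² = 126025, dark mass 615² = 378225, foreground mass 421² = 177241, subject 470² = 220900, background mass 504² = 254016. Total = 1167856.
Σw·x = 2328989081; x̄ = 2328989081/1167856 ≈ 1994.24.
Offset from x = 2140: 1994.24 − 2140 ≈ -145.76.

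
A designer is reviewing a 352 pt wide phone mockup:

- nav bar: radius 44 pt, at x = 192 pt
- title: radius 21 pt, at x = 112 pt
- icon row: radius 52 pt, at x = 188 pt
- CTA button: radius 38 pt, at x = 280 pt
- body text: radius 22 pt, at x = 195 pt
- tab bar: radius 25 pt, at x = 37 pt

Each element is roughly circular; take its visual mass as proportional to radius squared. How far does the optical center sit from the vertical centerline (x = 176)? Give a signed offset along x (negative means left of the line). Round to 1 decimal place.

≈ 14.1 pt

r² weights: nav bar 44² = 1936, title 21² = 441, icon row 52² = 2704, CTA button 38² = 1444, body text 22² = 484, tab bar 25² = 625. Total = 7634.
Σw·x = 1936·192 + 441·112 + 2704·188 + 1444·280 + 484·195 + 625·37 = 1451281, so x̄ = 1451281/7634 ≈ 190.11.
Difference: 190.11 − 176 ≈ 14.11.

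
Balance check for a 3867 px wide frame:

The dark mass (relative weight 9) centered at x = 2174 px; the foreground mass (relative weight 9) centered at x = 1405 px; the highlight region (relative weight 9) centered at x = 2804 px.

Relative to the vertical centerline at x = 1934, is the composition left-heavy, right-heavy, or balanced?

Weights sum to 9 + 9 + 9 = 27.
Σw·x = 9·2174 + 9·1405 + 9·2804 = 57447, so x̄ = 57447/27 ≈ 2127.67.
2127.7 lies right of the midline 1934, so the layout is right-heavy.

right-heavy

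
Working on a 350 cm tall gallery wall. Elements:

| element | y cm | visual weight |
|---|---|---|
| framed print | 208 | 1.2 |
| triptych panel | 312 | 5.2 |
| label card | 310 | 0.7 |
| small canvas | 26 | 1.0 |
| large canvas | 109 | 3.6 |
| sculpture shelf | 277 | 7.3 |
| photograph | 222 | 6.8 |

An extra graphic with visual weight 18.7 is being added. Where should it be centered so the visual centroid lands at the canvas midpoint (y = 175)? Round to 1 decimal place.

y ≈ 93.5

With the extra graphic, Σw becomes 1.2 + 5.2 + 0.7 + 1.0 + 3.6 + 7.3 + 6.8 + 18.7 = 44.5.
y: need Σw·y = 44.5·175 = 7787.5. Existing = 1.2·208 + 5.2·312 + 0.7·310 + 1.0·26 + 3.6·109 + 7.3·277 + 6.8·222 = 6039.1. Remainder 1748.4 / 18.7 ≈ 93.50.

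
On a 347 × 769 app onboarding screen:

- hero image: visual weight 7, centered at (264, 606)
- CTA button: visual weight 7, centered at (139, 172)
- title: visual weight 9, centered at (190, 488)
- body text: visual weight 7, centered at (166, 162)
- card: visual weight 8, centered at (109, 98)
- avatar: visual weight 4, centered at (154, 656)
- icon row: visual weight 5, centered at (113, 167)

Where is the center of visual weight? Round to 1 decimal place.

(164.8, 323.7)

Total weight = 7 + 7 + 9 + 7 + 8 + 4 + 5 = 47.
Σw·x = 7·264 + 7·139 + 9·190 + 7·166 + 8·109 + 4·154 + 5·113 = 7746, so x̄ = 7746/47 ≈ 164.81.
Σw·y = 7·606 + 7·172 + 9·488 + 7·162 + 8·98 + 4·656 + 5·167 = 15215, so ȳ = 15215/47 ≈ 323.72.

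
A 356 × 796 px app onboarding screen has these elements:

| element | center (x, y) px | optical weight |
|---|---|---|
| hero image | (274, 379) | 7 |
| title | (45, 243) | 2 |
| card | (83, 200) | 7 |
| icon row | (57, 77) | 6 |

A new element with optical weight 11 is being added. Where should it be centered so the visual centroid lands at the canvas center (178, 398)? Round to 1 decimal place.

(267.5, 739.4)

With the new element, Σw becomes 7 + 2 + 7 + 6 + 11 = 33.
Along x: (2931 + 11·x) / 33 = 178 (existing moment 7·274 + 2·45 + 7·83 + 6·57 = 2931) ⇒ x = (5874 − 2931) / 11 ≈ 267.55.
Along y: (5001 + 11·y) / 33 = 398 (existing moment 7·379 + 2·243 + 7·200 + 6·77 = 5001) ⇒ y = (13134 − 5001) / 11 ≈ 739.36.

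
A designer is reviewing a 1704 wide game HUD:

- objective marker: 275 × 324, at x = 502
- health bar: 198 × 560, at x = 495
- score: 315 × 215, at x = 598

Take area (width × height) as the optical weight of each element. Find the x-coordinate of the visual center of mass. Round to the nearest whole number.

x ≈ 523

Areas → weights: objective marker 275·324 = 89100, health bar 198·560 = 110880, score 315·215 = 67725; Σw = 267705.
x-moment: 89100·502 + 110880·495 + 67725·598 = 140113350; centroid 140113350/267705 ≈ 523.39.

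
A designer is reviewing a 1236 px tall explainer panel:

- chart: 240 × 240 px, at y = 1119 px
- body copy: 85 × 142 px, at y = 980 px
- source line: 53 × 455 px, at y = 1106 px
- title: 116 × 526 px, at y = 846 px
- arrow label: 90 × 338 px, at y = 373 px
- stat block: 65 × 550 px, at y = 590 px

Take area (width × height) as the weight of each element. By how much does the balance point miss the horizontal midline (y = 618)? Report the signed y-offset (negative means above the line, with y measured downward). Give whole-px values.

≈ 228 px

Areas: chart 240·240 = 57600, body copy 85·142 = 12070, source line 53·455 = 24115, title 116·526 = 61016, arrow label 90·338 = 30420, stat block 65·550 = 35750. Total weight = 220971.
Σw·y = 187012886; ȳ = 187012886/220971 ≈ 846.32.
Difference: 846.32 − 618 ≈ 228.32.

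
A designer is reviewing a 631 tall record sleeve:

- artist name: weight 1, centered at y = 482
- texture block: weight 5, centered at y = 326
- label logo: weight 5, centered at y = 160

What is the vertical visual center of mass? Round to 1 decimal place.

Σw = 1 + 5 + 5 = 11.
y-moment: 1·482 + 5·326 + 5·160 = 2912; centroid 2912/11 ≈ 264.73.

y ≈ 264.7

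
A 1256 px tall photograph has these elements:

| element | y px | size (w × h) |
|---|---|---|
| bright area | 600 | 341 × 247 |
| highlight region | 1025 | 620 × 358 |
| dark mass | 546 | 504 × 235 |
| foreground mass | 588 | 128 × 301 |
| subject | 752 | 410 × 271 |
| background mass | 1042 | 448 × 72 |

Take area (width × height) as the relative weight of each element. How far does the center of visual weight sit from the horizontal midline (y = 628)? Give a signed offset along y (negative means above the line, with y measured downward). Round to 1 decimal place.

≈ 167.6 px

Areas → weights: bright area 341·247 = 84227, highlight region 620·358 = 221960, dark mass 504·235 = 118440, foreground mass 128·301 = 38528, subject 410·271 = 111110, background mass 448·72 = 32256; Σw = 606521.
y: (84227·600 + 221960·1025 + 118440·546 + 38528·588 + 111110·752 + 32256·1042) / 606521 = 482533376 / 606521 ≈ 795.58
Difference: 795.58 − 628 ≈ 167.58.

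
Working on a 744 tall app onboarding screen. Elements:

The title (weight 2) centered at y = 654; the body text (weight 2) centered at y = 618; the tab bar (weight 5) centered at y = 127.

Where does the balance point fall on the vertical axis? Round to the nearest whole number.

y ≈ 353

Weights sum to 2 + 2 + 5 = 9.
y: (2·654 + 2·618 + 5·127) / 9 = 3179 / 9 ≈ 353.22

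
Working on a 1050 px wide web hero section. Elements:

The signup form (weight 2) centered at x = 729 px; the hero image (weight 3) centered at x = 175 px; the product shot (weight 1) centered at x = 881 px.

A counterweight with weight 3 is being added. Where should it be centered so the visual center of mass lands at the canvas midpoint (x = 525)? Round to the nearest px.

After adding the counterweight, total weight = 2 + 3 + 1 + 3 = 9.
x: need Σw·x = 9·525 = 4725. Existing = 2·729 + 3·175 + 1·881 = 2864. Remainder 1861 / 3 ≈ 620.33.

x ≈ 620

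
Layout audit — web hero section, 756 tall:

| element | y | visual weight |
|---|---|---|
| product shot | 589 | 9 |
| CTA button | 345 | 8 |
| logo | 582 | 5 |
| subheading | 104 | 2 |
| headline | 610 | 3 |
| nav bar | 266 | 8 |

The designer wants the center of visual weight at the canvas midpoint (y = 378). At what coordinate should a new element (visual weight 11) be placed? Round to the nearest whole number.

y ≈ 205

New total weight: (9 + 8 + 5 + 2 + 3 + 8) + 11 = 46.
y: target moment 46×378 = 17388; current 9·589 + 8·345 + 5·582 + 2·104 + 3·610 + 8·266 = 15137; the new element supplies 2251, so y = 2251/11 ≈ 204.64.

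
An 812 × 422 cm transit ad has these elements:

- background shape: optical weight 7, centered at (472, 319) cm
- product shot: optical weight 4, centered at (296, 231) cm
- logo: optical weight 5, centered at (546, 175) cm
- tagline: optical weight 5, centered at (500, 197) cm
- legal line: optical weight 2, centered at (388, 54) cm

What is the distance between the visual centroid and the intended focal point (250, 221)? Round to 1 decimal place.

≈ 206.3 cm

Σw = 7 + 4 + 5 + 5 + 2 = 23.
Σw·x = 7·472 + 4·296 + 5·546 + 5·500 + 2·388 = 10494, so x̄ = 10494/23 ≈ 456.26.
Σw·y = 7·319 + 4·231 + 5·175 + 5·197 + 2·54 = 5125, so ȳ = 5125/23 ≈ 222.83.
Offset from (250, 221): Δx ≈ 206.26, Δy ≈ 1.83; distance = √(Δx² + Δy²) ≈ 206.27.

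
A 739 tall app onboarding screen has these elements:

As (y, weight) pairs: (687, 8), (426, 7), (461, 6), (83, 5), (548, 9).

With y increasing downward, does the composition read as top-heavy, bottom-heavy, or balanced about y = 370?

bottom-heavy

Total weight = 8 + 7 + 6 + 5 + 9 = 35.
y-moment: 8·687 + 7·426 + 6·461 + 5·83 + 9·548 = 16591; centroid 16591/35 ≈ 474.03.
Since 474.0 is below (larger y than) 370, the composition reads bottom-heavy.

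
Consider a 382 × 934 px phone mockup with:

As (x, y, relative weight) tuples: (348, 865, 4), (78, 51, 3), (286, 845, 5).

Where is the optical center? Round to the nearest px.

(255, 653)

Weights sum to 4 + 3 + 5 = 12.
x-moment: 4·348 + 3·78 + 5·286 = 3056; centroid 3056/12 ≈ 254.67.
y-moment: 4·865 + 3·51 + 5·845 = 7838; centroid 7838/12 ≈ 653.17.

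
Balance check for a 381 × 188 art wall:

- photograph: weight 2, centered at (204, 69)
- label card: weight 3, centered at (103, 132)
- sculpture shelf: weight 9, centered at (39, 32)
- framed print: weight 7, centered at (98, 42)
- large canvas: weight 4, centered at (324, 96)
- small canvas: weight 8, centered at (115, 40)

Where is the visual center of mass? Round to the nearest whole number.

(120, 55)

Weights sum to 2 + 3 + 9 + 7 + 4 + 8 = 33.
x: (2·204 + 3·103 + 9·39 + 7·98 + 4·324 + 8·115) / 33 = 3970 / 33 ≈ 120.30
y: (2·69 + 3·132 + 9·32 + 7·42 + 4·96 + 8·40) / 33 = 1820 / 33 ≈ 55.15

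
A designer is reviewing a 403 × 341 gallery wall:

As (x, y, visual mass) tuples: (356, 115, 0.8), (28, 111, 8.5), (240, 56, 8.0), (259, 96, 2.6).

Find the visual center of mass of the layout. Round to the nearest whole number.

(157, 87)

Total weight = 0.8 + 8.5 + 8.0 + 2.6 = 19.9.
x: (0.8·356 + 8.5·28 + 8.0·240 + 2.6·259) / 19.9 = 3116.2 / 19.9 ≈ 156.59
y: (0.8·115 + 8.5·111 + 8.0·56 + 2.6·96) / 19.9 = 1733.1 / 19.9 ≈ 87.09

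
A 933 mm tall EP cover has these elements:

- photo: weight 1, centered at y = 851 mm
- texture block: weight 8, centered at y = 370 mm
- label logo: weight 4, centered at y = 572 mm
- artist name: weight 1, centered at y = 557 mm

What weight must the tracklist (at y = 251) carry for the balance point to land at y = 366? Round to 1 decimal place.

Existing Σw = 14 (1 + 8 + 4 + 1); existing moment 1·851 + 8·370 + 4·572 + 1·557 = 6656.
Set Σw·y/Σw = 366: (6656 + 251w) = 366·(14 + w).
Solving: w = (366·14 − 6656) / (251 − 366) = -1532 / -115 ≈ 13.32.

w ≈ 13.3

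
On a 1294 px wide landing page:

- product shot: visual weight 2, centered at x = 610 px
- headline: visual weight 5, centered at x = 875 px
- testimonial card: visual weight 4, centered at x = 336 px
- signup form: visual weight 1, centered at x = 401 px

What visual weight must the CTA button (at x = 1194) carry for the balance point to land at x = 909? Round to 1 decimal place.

Fixed elements: Σw = 2 + 5 + 4 + 1 = 12, Σw·x = 2·610 + 5·875 + 4·336 + 1·401 = 7340.
Balance at x = 909 requires (7340 + w·1194) / (12 + w) = 909.
So w = (909·12 − 7340)/(1194 − 909) = 3568/285 ≈ 12.52.

w ≈ 12.5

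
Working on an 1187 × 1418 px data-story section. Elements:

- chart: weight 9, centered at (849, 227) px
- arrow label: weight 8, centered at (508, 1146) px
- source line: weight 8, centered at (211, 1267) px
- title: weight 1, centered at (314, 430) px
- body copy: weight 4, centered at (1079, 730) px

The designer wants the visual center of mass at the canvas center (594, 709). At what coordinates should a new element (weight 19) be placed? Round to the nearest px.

(583, 529)

After adding the new element, total weight = 9 + 8 + 8 + 1 + 4 + 19 = 49.
Along x: (18023 + 19·x) / 49 = 594 (existing moment 9·849 + 8·508 + 8·211 + 1·314 + 4·1079 = 18023) ⇒ x = (29106 − 18023) / 19 ≈ 583.32.
Along y: (24697 + 19·y) / 49 = 709 (existing moment 9·227 + 8·1146 + 8·1267 + 1·430 + 4·730 = 24697) ⇒ y = (34741 − 24697) / 19 ≈ 528.63.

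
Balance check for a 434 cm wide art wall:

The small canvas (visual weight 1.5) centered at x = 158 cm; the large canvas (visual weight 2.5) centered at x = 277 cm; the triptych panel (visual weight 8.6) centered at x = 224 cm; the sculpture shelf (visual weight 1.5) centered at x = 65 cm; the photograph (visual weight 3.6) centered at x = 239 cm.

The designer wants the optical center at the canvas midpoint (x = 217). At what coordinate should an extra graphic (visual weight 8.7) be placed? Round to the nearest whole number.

With the extra graphic, Σw becomes 1.5 + 2.5 + 8.6 + 1.5 + 3.6 + 8.7 = 26.4.
Along x: (3813.8 + 8.7·x) / 26.4 = 217 (existing moment 1.5·158 + 2.5·277 + 8.6·224 + 1.5·65 + 3.6·239 = 3813.8) ⇒ x = (5728.8 − 3813.8) / 8.7 ≈ 220.11.

x ≈ 220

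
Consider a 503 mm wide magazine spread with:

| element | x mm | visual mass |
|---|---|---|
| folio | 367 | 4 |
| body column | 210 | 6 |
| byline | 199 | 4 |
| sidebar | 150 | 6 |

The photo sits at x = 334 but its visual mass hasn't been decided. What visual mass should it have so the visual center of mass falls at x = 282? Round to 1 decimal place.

w ≈ 23.4

Existing Σw = 20 (4 + 6 + 4 + 6); existing moment 4·367 + 6·210 + 4·199 + 6·150 = 4424.
Set Σw·x/Σw = 282: (4424 + 334w) = 282·(20 + w).
Solving: w = (282·20 − 4424) / (334 − 282) = 1216 / 52 ≈ 23.38.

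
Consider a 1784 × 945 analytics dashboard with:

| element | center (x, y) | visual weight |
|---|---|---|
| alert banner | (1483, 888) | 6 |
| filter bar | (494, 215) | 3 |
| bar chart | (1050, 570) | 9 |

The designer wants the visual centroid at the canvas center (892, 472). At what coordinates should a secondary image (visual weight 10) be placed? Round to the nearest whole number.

(515, 211)

After adding the secondary image, total weight = 6 + 3 + 9 + 10 = 28.
x: target moment 28×892 = 24976; current 6·1483 + 3·494 + 9·1050 = 19830; the secondary image supplies 5146, so x = 5146/10 ≈ 514.60.
y: target moment 28×472 = 13216; current 6·888 + 3·215 + 9·570 = 11103; the secondary image supplies 2113, so y = 2113/10 ≈ 211.30.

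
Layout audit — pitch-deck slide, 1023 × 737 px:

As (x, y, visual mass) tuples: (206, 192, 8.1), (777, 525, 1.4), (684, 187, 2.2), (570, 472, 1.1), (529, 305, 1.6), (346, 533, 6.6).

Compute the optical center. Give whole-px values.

Total weight = 8.1 + 1.4 + 2.2 + 1.1 + 1.6 + 6.6 = 21.0.
Σw·x = 8018.2; x̄ = 8018.2/21.0 ≈ 381.82.
Σw·y = 7226.6; ȳ = 7226.6/21.0 ≈ 344.12.

(382, 344)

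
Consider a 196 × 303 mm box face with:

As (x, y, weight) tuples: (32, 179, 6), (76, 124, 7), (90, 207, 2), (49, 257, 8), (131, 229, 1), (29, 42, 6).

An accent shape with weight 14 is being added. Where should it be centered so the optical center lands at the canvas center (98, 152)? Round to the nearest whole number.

(194, 128)

New total weight: (6 + 7 + 2 + 8 + 1 + 6) + 14 = 44.
Along x: (1601 + 14·x) / 44 = 98 (existing moment 6·32 + 7·76 + 2·90 + 8·49 + 1·131 + 6·29 = 1601) ⇒ x = (4312 − 1601) / 14 ≈ 193.64.
Along y: (4893 + 14·y) / 44 = 152 (existing moment 6·179 + 7·124 + 2·207 + 8·257 + 1·229 + 6·42 = 4893) ⇒ y = (6688 − 4893) / 14 ≈ 128.21.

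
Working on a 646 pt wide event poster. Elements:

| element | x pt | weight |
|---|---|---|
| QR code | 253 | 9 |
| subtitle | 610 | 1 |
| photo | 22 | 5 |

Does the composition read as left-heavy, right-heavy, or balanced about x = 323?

left-heavy

Weights sum to 9 + 1 + 5 = 15.
Σw·x = 9·253 + 1·610 + 5·22 = 2997, so x̄ = 2997/15 ≈ 199.80.
Since 199.8 is left of 323, the composition reads left-heavy.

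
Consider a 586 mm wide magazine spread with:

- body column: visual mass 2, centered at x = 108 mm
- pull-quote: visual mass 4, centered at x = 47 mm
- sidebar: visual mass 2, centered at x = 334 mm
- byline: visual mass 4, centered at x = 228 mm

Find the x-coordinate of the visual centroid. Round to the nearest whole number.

x ≈ 165

Σw = 2 + 4 + 2 + 4 = 12.
Σw·x = 2·108 + 4·47 + 2·334 + 4·228 = 1984, so x̄ = 1984/12 ≈ 165.33.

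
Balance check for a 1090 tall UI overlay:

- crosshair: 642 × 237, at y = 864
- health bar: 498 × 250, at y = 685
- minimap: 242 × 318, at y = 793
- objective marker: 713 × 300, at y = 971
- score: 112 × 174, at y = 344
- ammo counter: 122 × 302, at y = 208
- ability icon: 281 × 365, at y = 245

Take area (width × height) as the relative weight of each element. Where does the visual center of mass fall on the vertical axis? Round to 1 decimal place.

Areas → weights: crosshair 642·237 = 152154, health bar 498·250 = 124500, minimap 242·318 = 76956, objective marker 713·300 = 213900, score 112·174 = 19488, ammo counter 122·302 = 36844, ability icon 281·365 = 102565; Σw = 726407.
Σw·y = 152154·864 + 124500·685 + 76956·793 + 213900·971 + 19488·344 + 36844·208 + 102565·245 = 524962413, so ȳ = 524962413/726407 ≈ 722.68.

y ≈ 722.7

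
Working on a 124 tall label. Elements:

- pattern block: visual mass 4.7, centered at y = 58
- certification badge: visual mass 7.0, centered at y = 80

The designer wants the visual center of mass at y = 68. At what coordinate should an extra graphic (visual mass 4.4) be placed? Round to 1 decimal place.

New total weight: (4.7 + 7.0) + 4.4 = 16.1.
Along y: (832.6 + 4.4·y) / 16.1 = 68 (existing moment 4.7·58 + 7.0·80 = 832.6) ⇒ y = (1094.8 − 832.6) / 4.4 ≈ 59.59.

y ≈ 59.6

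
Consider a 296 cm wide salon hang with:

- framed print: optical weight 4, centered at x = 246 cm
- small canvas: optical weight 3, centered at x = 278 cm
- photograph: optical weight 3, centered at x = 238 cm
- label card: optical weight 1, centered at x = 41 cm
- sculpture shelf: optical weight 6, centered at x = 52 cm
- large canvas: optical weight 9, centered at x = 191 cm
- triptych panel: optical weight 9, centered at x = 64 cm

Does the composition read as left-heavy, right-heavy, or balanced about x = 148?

balanced

Σw = 4 + 3 + 3 + 1 + 6 + 9 + 9 = 35.
x-moment: 4·246 + 3·278 + 3·238 + 1·41 + 6·52 + 9·191 + 9·64 = 5180; centroid 5180/35 ≈ 148.00.
148.00 = 148 exactly: balanced.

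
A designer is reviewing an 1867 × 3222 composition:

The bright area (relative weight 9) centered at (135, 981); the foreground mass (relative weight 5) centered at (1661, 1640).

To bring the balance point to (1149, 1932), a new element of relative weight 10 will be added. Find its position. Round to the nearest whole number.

(1806, 2934)

With the new element, Σw becomes 9 + 5 + 10 = 24.
x: target moment 24×1149 = 27576; current 9·135 + 5·1661 = 9520; the new element supplies 18056, so x = 18056/10 ≈ 1805.60.
y: target moment 24×1932 = 46368; current 9·981 + 5·1640 = 17029; the new element supplies 29339, so y = 29339/10 ≈ 2933.90.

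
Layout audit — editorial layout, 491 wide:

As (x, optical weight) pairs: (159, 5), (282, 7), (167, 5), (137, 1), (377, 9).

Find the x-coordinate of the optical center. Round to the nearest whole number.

Σw = 5 + 7 + 5 + 1 + 9 = 27.
x-moment: 5·159 + 7·282 + 5·167 + 1·137 + 9·377 = 7134; centroid 7134/27 ≈ 264.22.

x ≈ 264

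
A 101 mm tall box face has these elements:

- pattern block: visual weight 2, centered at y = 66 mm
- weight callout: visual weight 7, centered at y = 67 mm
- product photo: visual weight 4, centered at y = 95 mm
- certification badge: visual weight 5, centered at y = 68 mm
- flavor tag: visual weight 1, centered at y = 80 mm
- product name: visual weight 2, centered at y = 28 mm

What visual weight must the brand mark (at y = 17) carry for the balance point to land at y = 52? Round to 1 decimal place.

Existing Σw = 21 (2 + 7 + 4 + 5 + 1 + 2); existing moment 2·66 + 7·67 + 4·95 + 5·68 + 1·80 + 2·28 = 1457.
For the centroid to hit 52: (1457 + w·17) / (21 + w) = 52.
So w = (52·21 − 1457)/(17 − 52) = -365/-35 ≈ 10.43.

w ≈ 10.4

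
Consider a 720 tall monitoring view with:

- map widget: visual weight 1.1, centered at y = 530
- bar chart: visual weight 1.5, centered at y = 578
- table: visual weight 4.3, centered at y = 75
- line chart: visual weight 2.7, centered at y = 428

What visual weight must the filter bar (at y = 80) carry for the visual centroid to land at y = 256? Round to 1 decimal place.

Fixed elements: Σw = 1.1 + 1.5 + 4.3 + 2.7 = 9.6, Σw·y = 1.1·530 + 1.5·578 + 4.3·75 + 2.7·428 = 2928.1.
For the centroid to hit 256: (2928.1 + w·80) / (9.6 + w) = 256.
Solving: w = (256·9.6 − 2928.1) / (80 − 256) = -470.5 / -176 ≈ 2.67.

w ≈ 2.7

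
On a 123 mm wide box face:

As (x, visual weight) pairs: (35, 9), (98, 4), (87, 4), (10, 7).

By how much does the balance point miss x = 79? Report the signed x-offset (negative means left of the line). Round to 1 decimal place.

≈ -32.1 mm

Total weight = 9 + 4 + 4 + 7 = 24.
x-moment: 9·35 + 4·98 + 4·87 + 7·10 = 1125; centroid 1125/24 ≈ 46.88.
Offset from x = 79: 46.88 − 79 ≈ -32.12.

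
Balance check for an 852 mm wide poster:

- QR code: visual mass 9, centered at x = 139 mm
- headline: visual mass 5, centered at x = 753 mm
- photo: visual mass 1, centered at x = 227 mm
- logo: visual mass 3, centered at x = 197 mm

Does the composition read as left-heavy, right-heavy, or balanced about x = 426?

left-heavy

Weights sum to 9 + 5 + 1 + 3 = 18.
x: (9·139 + 5·753 + 1·227 + 3·197) / 18 = 5834 / 18 ≈ 324.11
324.1 lies left of the midline 426, so the layout is left-heavy.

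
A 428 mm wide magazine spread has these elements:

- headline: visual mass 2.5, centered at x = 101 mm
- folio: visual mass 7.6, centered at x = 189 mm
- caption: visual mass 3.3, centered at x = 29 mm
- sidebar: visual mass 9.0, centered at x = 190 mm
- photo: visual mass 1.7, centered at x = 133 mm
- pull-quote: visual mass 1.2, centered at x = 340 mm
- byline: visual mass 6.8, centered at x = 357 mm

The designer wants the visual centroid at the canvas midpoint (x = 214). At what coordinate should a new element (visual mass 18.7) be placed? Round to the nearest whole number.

x ≈ 231

After adding the new element, total weight = 2.5 + 7.6 + 3.3 + 9.0 + 1.7 + 1.2 + 6.8 + 18.7 = 50.8.
x: target moment 50.8×214 = 10871.2; current 2.5·101 + 7.6·189 + 3.3·29 + 9.0·190 + 1.7·133 + 1.2·340 + 6.8·357 = 6556.3; the new element supplies 4314.9, so x = 4314.9/18.7 ≈ 230.74.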